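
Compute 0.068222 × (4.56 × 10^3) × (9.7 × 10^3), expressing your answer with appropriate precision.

0.068222 × (4.56 × 10^3) × (9.7 × 10^3) = 3017595.504
Multiplication/division keeps the fewest significant figures: 0.068222 → 5 s.f., 4.56 × 10^3 → 3 s.f., 9.7 × 10^3 → 2 s.f.; limit is 2.
Rounded to 2 significant figures: 3.0 × 10^6.

3.0 × 10^6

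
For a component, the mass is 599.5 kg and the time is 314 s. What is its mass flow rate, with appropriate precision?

mass flow rate = 599.5 kg ÷ 314 s = 1.90923566879… kg/s.
599.5 has 4 significant figures; 314 has 3.
Division/multiplication keeps the fewest: 3 significant figures.
Rounded: 1.91 kg/s.

1.91 kg/s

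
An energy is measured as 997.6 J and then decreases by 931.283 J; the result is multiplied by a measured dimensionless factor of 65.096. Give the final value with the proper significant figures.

997.6 J − 931.283 J = 66.317 J; the difference is limited to 1 decimal place (3 s.f.).
Carrying full precision, 66.317 × 65.096 = 4316.971432 J; 65.096 has 5 s.f., so the result keeps min(3, 5) = 3 s.f.
Rounded to 3 significant figures: 4.32 × 10^3 J.

4.32 × 10^3 J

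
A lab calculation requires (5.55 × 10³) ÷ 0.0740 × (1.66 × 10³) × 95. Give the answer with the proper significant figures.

(5.55 × 10³) ÷ 0.0740 × (1.66 × 10³) × 95 = 1.18275 × 10^10
Multiplication/division keeps the fewest significant figures: 5.55 × 10³ → 3 s.f., 0.0740 → 3 s.f., 1.66 × 10³ → 3 s.f., 95 → 2 s.f.; limit is 2.
Rounded to 2 significant figures: 1.2 × 10¹⁰.

1.2 × 10¹⁰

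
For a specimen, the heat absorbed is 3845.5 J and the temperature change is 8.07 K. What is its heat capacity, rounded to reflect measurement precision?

477 J/K

heat capacity = 3845.5 J ÷ 8.07 K = 476.517967782… J/K.
3845.5 has 5 significant figures; 8.07 has 3.
Division/multiplication keeps the fewest: 3 significant figures.
Rounded: 477 J/K.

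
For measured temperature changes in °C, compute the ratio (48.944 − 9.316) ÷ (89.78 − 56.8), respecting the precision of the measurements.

48.944 − 9.316 = 39.628, limited to 3 d.p. → 5 s.f.; 89.78 − 56.8 = 32.98, limited to 1 d.p. → 3 s.f.
Carrying full precision, 39.628 ÷ 32.98 = 1.20157671316…; keep min(5, 3) = 3 s.f.
Rounded to 3 significant figures: 1.20.

1.20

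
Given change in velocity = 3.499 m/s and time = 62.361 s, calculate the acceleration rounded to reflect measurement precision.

acceleration = 3.499 m/s ÷ 62.361 s = 0.0561087859399… m/s².
3.499 has 4 significant figures; 62.361 has 5.
Division/multiplication keeps the fewest: 4 significant figures.
Rounded: 0.05611 m/s².

0.05611 m/s²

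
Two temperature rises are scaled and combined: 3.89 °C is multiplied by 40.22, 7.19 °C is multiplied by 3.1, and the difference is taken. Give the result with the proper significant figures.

3.89 × 40.22 = 156.4558 → 156 °C (3 s.f., last digit at the 10^0 place).
7.19 × 3.1 = 22.289 → 22 °C (2 s.f., last digit at the 10^0 place).
Difference: 134.1668 °C; keep the coarser place, 10^0.
Result: 1.34 × 10² °C.

1.34 × 10² °C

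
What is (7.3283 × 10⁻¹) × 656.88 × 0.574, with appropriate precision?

(7.3283 × 10⁻¹) × 656.88 × 0.574 = 276.31290661…
Multiplication/division keeps the fewest significant figures: 7.3283 × 10⁻¹ → 5 s.f., 656.88 → 5 s.f., 0.574 → 3 s.f.; limit is 3.
Rounded to 3 significant figures: 2.76 × 10².

2.76 × 10²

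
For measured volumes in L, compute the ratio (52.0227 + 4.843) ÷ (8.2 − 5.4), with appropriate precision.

20.

52.0227 + 4.843 = 56.8657, limited to 3 d.p. → 5 s.f.; 8.2 − 5.4 = 2.8, limited to 1 d.p. → 2 s.f.
Carrying full precision, 56.8657 ÷ 2.8 = 20.3091785714…; keep min(5, 2) = 2 s.f.
Rounded to 2 significant figures: 20.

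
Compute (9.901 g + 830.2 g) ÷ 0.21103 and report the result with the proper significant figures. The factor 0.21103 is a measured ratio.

3981 g

9.901 g + 830.2 g = 840.101 g; the sum is limited to 1 decimal place (4 s.f.).
Carrying full precision, 840.101 ÷ 0.21103 = 3980.95531441… g; 0.21103 has 5 s.f., so the result keeps min(4, 5) = 4 s.f.
Rounded to 4 significant figures: 3981 g.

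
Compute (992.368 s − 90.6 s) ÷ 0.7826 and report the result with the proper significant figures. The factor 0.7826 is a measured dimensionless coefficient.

992.368 s − 90.6 s = 901.768 s; the difference is limited to 1 decimal place (4 s.f.).
Carrying full precision, 901.768 ÷ 0.7826 = 1152.27191413… s; 0.7826 has 4 s.f., so the result keeps min(4, 4) = 4 s.f.
Rounded to 4 significant figures: 1152 s.

1152 s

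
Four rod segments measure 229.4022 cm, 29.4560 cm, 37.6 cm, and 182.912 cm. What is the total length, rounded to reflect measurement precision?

229.4022 cm + 29.4560 cm + 37.6 cm + 182.912 cm = 479.3702 cm.
Addition/subtraction keeps the fewest decimal places: 229.4022 → 4 decimal places, 29.4560 → 4 decimal places, 37.6 → 1 decimal place, 182.912 → 3 decimal places; limit is 1.
Rounded to 1 decimal place: 479.4 cm.

479.4 cm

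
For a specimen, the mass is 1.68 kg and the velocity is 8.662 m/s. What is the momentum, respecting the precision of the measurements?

momentum = 1.68 kg × 8.662 m/s = 14.55216 kg·m/s.
1.68 has 3 significant figures; 8.662 has 4.
Division/multiplication keeps the fewest: 3 significant figures.
Rounded: 14.6 kg·m/s.

14.6 kg·m/s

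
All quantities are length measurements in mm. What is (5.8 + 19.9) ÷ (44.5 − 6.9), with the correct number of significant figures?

5.8 + 19.9 = 25.7, limited to 1 d.p. → 3 s.f.; 44.5 − 6.9 = 37.6, limited to 1 d.p. → 3 s.f.
Carrying full precision, 25.7 ÷ 37.6 = 0.683510638298…; keep min(3, 3) = 3 s.f.
Rounded to 3 significant figures: 0.684.

0.684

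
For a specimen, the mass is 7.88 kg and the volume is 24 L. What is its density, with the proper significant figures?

density = 7.88 kg ÷ 24 L = 0.328333333333… kg/L.
7.88 has 3 significant figures; 24 has 2.
Division/multiplication keeps the fewest: 2 significant figures.
Rounded: 0.33 kg/L.

0.33 kg/L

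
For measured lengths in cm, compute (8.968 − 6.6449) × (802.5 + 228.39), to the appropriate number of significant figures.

8.968 − 6.6449 = 2.3231, limited to 3 d.p. → 4 s.f.; 802.5 + 228.39 = 1030.89, limited to 1 d.p. → 5 s.f.
Carrying full precision, 2.3231 × 1030.89 = 2394.860559; keep min(4, 5) = 4 s.f.
Rounded to 4 significant figures: 2395 cm².

2395 cm²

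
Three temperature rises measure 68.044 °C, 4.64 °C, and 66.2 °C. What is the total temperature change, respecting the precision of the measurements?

68.044 °C + 4.64 °C + 66.2 °C = 138.884 °C.
Addition/subtraction keeps the fewest decimal places: 68.044 → 3 decimal places, 4.64 → 2 decimal places, 66.2 → 1 decimal place; limit is 1.
Rounded to 1 decimal place: 138.9 °C.

138.9 °C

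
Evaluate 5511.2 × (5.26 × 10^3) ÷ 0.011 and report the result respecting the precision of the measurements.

2.6 × 10^9

5511.2 × (5.26 × 10^3) ÷ 0.011 = 2.63535563636 × 10^9…
Multiplication/division keeps the fewest significant figures: 5511.2 → 5 s.f., 5.26 × 10^3 → 3 s.f., 0.011 → 2 s.f.; limit is 2.
Rounded to 2 significant figures: 2.6 × 10^9.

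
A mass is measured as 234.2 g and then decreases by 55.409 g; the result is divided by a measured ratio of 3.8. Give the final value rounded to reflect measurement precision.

47 g

234.2 g − 55.409 g = 178.791 g; the difference is limited to 1 decimal place (4 s.f.).
Carrying full precision, 178.791 ÷ 3.8 = 47.0502631579… g; 3.8 has 2 s.f., so the result keeps min(4, 2) = 2 s.f.
Rounded to 2 significant figures: 47 g.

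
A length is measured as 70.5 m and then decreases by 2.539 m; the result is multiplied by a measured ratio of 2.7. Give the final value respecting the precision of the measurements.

70.5 m − 2.539 m = 67.961 m; the difference is limited to 1 decimal place (3 s.f.).
Carrying full precision, 67.961 × 2.7 = 183.4947 m; 2.7 has 2 s.f., so the result keeps min(3, 2) = 2 s.f.
Rounded to 2 significant figures: 1.8 × 10² m.

1.8 × 10² m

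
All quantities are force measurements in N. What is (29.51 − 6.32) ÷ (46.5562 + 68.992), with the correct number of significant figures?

29.51 − 6.32 = 23.19, limited to 2 d.p. → 4 s.f.; 46.5562 + 68.992 = 115.5482, limited to 3 d.p. → 6 s.f.
Carrying full precision, 23.19 ÷ 115.5482 = 0.200695467346…; keep min(4, 6) = 4 s.f.
Rounded to 4 significant figures: 0.2007.

0.2007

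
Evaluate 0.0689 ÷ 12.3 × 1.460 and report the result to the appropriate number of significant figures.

0.00818

0.0689 ÷ 12.3 × 1.460 = 0.00817837398374…
Multiplication/division keeps the fewest significant figures: 0.0689 → 3 s.f., 12.3 → 3 s.f., 1.460 → 4 s.f.; limit is 3.
Rounded to 3 significant figures: 0.00818.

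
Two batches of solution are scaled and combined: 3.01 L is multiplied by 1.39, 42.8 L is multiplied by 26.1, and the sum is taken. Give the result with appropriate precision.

3.01 × 1.39 = 4.1839 → 4.18 L (3 s.f., last digit at the 10^-2 place).
42.8 × 26.1 = 1117.08 → 1.12 × 10^3 L (3 s.f., last digit at the 10^1 place).
Sum: 1121.2639 L; keep the coarser place, 10^1.
Result: 1.12 × 10^3 L.

1.12 × 10^3 L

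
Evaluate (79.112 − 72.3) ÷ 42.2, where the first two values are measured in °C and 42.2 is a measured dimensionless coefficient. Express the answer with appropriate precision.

79.112 °C − 72.3 °C = 6.812 °C; the difference is limited to 1 decimal place (2 s.f.).
Carrying full precision, 6.812 ÷ 42.2 = 0.161421800948… °C; 42.2 has 3 s.f., so the result keeps min(2, 3) = 2 s.f.
Rounded to 2 significant figures: 0.16 °C.

0.16 °C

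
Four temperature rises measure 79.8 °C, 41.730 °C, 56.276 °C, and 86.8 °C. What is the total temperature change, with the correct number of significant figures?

79.8 °C + 41.730 °C + 56.276 °C + 86.8 °C = 264.606 °C.
Addition/subtraction keeps the fewest decimal places: 79.8 → 1 decimal place, 41.730 → 3 decimal places, 56.276 → 3 decimal places, 86.8 → 1 decimal place; limit is 1.
Rounded to 1 decimal place: 264.6 °C.

264.6 °C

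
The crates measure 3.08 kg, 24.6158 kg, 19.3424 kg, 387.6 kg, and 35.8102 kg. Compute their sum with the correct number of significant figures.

3.08 kg + 24.6158 kg + 19.3424 kg + 387.6 kg + 35.8102 kg = 470.4484 kg.
Addition/subtraction keeps the fewest decimal places: 3.08 → 2 decimal places, 24.6158 → 4 decimal places, 19.3424 → 4 decimal places, 387.6 → 1 decimal place, 35.8102 → 4 decimal places; limit is 1.
Rounded to 1 decimal place: 470.4 kg.

470.4 kg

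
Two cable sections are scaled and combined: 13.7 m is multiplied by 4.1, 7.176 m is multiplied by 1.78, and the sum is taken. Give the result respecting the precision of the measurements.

13.7 × 4.1 = 56.17 → 56 m (2 s.f., last digit at the 10^0 place).
7.176 × 1.78 = 12.77328 → 12.8 m (3 s.f., last digit at the 10^-1 place).
Sum: 68.94328 m; keep the coarser place, 10^0.
Result: 69 m.

69 m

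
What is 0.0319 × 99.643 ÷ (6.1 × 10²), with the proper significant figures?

0.0319 × 99.643 ÷ (6.1 × 10²) = 0.00521083885246…
Multiplication/division keeps the fewest significant figures: 0.0319 → 3 s.f., 99.643 → 5 s.f., 6.1 × 10² → 2 s.f.; limit is 2.
Rounded to 2 significant figures: 0.0052.

0.0052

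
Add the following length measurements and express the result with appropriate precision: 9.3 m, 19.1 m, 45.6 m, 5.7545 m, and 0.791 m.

80.5 m

9.3 m + 19.1 m + 45.6 m + 5.7545 m + 0.791 m = 80.5455 m.
Addition/subtraction keeps the fewest decimal places: 9.3 → 1 decimal place, 19.1 → 1 decimal place, 45.6 → 1 decimal place, 5.7545 → 4 decimal places, 0.791 → 3 decimal places; limit is 1.
Rounded to 1 decimal place: 80.5 m.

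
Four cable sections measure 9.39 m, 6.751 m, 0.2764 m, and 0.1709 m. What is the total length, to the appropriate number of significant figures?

16.59 m

9.39 m + 6.751 m + 0.2764 m + 0.1709 m = 16.5883 m.
Addition/subtraction keeps the fewest decimal places: 9.39 → 2 decimal places, 6.751 → 3 decimal places, 0.2764 → 4 decimal places, 0.1709 → 4 decimal places; limit is 2.
Rounded to 2 decimal places: 16.59 m.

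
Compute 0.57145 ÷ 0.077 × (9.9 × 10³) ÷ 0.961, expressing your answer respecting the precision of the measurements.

7.6 × 10⁴

0.57145 ÷ 0.077 × (9.9 × 10³) ÷ 0.961 = 76453.8427234…
Multiplication/division keeps the fewest significant figures: 0.57145 → 5 s.f., 0.077 → 2 s.f., 9.9 × 10³ → 2 s.f., 0.961 → 3 s.f.; limit is 2.
Rounded to 2 significant figures: 7.6 × 10⁴.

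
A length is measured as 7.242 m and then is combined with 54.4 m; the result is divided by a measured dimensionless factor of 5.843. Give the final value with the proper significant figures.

7.242 m + 54.4 m = 61.642 m; the sum is limited to 1 decimal place (3 s.f.).
Carrying full precision, 61.642 ÷ 5.843 = 10.5497176108… m; 5.843 has 4 s.f., so the result keeps min(3, 4) = 3 s.f.
Rounded to 3 significant figures: 10.5 m.

10.5 m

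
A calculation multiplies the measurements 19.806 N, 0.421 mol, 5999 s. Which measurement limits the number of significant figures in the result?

0.421 mol

19.806 N → 5 s.f.; 0.421 mol → 3 s.f.; 5999 s → 4 s.f.
The fewest is 3 significant figures, from 0.421 mol.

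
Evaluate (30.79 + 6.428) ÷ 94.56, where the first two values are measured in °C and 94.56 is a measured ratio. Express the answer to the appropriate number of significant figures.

0.3936 °C

30.79 °C + 6.428 °C = 37.218 °C; the sum is limited to 2 decimal places (4 s.f.).
Carrying full precision, 37.218 ÷ 94.56 = 0.393591370558… °C; 94.56 has 4 s.f., so the result keeps min(4, 4) = 4 s.f.
Rounded to 4 significant figures: 0.3936 °C.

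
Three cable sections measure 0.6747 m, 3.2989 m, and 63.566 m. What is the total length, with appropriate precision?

67.540 m

0.6747 m + 3.2989 m + 63.566 m = 67.5396 m.
Addition/subtraction keeps the fewest decimal places: 0.6747 → 4 decimal places, 3.2989 → 4 decimal places, 63.566 → 3 decimal places; limit is 3.
Rounded to 3 decimal places: 67.540 m.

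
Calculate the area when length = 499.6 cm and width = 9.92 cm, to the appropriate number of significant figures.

area = 499.6 cm × 9.92 cm = 4956.032 cm².
499.6 has 4 significant figures; 9.92 has 3.
Division/multiplication keeps the fewest: 3 significant figures.
Rounded: 4.96 × 10^3 cm².

4.96 × 10^3 cm²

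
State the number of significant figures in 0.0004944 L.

0.0004944: leading zeros are not significant.

4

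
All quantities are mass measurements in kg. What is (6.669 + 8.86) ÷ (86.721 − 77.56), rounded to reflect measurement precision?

6.669 + 8.86 = 15.529, limited to 2 d.p. → 4 s.f.; 86.721 − 77.56 = 9.161, limited to 2 d.p. → 3 s.f.
Carrying full precision, 15.529 ÷ 9.161 = 1.69512062002…; keep min(4, 3) = 3 s.f.
Rounded to 3 significant figures: 1.70.

1.70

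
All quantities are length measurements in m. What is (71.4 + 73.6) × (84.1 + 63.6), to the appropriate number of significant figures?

2.142 × 10^4 m²

71.4 + 73.6 = 145.0, limited to 1 d.p. → 4 s.f.; 84.1 + 63.6 = 147.7, limited to 1 d.p. → 4 s.f.
Carrying full precision, 145.0 × 147.7 = 21416.5; keep min(4, 4) = 4 s.f.
Rounded to 4 significant figures: 2.142 × 10^4 m².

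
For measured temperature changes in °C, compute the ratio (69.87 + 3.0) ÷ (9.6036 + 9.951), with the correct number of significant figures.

3.73

69.87 + 3.0 = 72.87, limited to 1 d.p. → 3 s.f.; 9.6036 + 9.951 = 19.5546, limited to 3 d.p. → 5 s.f.
Carrying full precision, 72.87 ÷ 19.5546 = 3.72648890798…; keep min(3, 5) = 3 s.f.
Rounded to 3 significant figures: 3.73.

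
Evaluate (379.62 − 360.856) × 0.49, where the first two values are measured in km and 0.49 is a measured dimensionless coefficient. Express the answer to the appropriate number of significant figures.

379.62 km − 360.856 km = 18.764 km; the difference is limited to 2 decimal places (4 s.f.).
Carrying full precision, 18.764 × 0.49 = 9.19436 km; 0.49 has 2 s.f., so the result keeps min(4, 2) = 2 s.f.
Rounded to 2 significant figures: 9.2 km.

9.2 km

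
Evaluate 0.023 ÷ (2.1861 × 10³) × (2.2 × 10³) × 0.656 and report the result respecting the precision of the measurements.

1.5 × 10⁻²

0.023 ÷ (2.1861 × 10³) × (2.2 × 10³) × 0.656 = 0.0151839348612…
Multiplication/division keeps the fewest significant figures: 0.023 → 2 s.f., 2.1861 × 10³ → 5 s.f., 2.2 × 10³ → 2 s.f., 0.656 → 3 s.f.; limit is 2.
Rounded to 2 significant figures: 1.5 × 10⁻².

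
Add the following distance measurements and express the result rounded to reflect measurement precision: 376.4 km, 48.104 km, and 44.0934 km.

4.686 × 10² km

376.4 km + 48.104 km + 44.0934 km = 468.5974 km.
Addition/subtraction keeps the fewest decimal places: 376.4 → 1 decimal place, 48.104 → 3 decimal places, 44.0934 → 4 decimal places; limit is 1.
Rounded to 1 decimal place: 4.686 × 10² km.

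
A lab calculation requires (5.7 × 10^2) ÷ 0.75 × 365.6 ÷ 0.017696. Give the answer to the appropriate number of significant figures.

1.6 × 10^7

(5.7 × 10^2) ÷ 0.75 × 365.6 ÷ 0.017696 = 15701627.4864…
Multiplication/division keeps the fewest significant figures: 5.7 × 10^2 → 2 s.f., 0.75 → 2 s.f., 365.6 → 4 s.f., 0.017696 → 5 s.f.; limit is 2.
Rounded to 2 significant figures: 1.6 × 10^7.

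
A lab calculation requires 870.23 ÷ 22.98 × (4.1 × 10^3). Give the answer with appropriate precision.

1.6 × 10^5

870.23 ÷ 22.98 × (4.1 × 10^3) = 155262.967798…
Multiplication/division keeps the fewest significant figures: 870.23 → 5 s.f., 22.98 → 4 s.f., 4.1 × 10^3 → 2 s.f.; limit is 2.
Rounded to 2 significant figures: 1.6 × 10^5.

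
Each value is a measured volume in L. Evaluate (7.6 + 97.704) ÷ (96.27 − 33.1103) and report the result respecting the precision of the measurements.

7.6 + 97.704 = 105.304, limited to 1 d.p. → 4 s.f.; 96.27 − 33.1103 = 63.1597, limited to 2 d.p. → 4 s.f.
Carrying full precision, 105.304 ÷ 63.1597 = 1.66726567732…; keep min(4, 4) = 4 s.f.
Rounded to 4 significant figures: 1.667.

1.667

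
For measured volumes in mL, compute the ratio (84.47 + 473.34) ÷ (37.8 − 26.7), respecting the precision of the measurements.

50.3

84.47 + 473.34 = 557.81, limited to 2 d.p. → 5 s.f.; 37.8 − 26.7 = 11.1, limited to 1 d.p. → 3 s.f.
Carrying full precision, 557.81 ÷ 11.1 = 50.2531531532…; keep min(5, 3) = 3 s.f.
Rounded to 3 significant figures: 50.3.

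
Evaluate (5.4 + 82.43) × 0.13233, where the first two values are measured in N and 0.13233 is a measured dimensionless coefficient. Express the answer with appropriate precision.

5.4 N + 82.43 N = 87.83 N; the sum is limited to 1 decimal place (3 s.f.).
Carrying full precision, 87.83 × 0.13233 = 11.6225439 N; 0.13233 has 5 s.f., so the result keeps min(3, 5) = 3 s.f.
Rounded to 3 significant figures: 11.6 N.

11.6 N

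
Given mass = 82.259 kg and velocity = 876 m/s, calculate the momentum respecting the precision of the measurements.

momentum = 82.259 kg × 876 m/s = 72058.884 kg·m/s.
82.259 has 5 significant figures; 876 has 3.
Division/multiplication keeps the fewest: 3 significant figures.
Rounded: 7.21 × 10⁴ kg·m/s.

7.21 × 10⁴ kg·m/s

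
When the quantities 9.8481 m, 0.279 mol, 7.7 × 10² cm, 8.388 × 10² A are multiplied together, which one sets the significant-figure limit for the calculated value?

7.7 × 10² cm

9.8481 m → 5 s.f.; 0.279 mol → 3 s.f.; 7.7 × 10² cm → 2 s.f.; 8.388 × 10² A → 4 s.f.
The fewest is 2 significant figures, from 7.7 × 10² cm.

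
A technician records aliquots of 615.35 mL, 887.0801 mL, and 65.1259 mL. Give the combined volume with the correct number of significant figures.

1567.56 mL

615.35 mL + 887.0801 mL + 65.1259 mL = 1567.5560 mL.
Addition/subtraction keeps the fewest decimal places: 615.35 → 2 decimal places, 887.0801 → 4 decimal places, 65.1259 → 4 decimal places; limit is 2.
Rounded to 2 decimal places: 1567.56 mL.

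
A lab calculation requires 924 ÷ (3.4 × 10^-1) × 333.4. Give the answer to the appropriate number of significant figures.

924 ÷ (3.4 × 10^-1) × 333.4 = 906063.529412…
Multiplication/division keeps the fewest significant figures: 924 → 3 s.f., 3.4 × 10^-1 → 2 s.f., 333.4 → 4 s.f.; limit is 2.
Rounded to 2 significant figures: 9.1 × 10^5.

9.1 × 10^5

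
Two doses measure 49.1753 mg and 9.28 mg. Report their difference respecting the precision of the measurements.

49.1753 mg − 9.28 mg = 39.8953 mg.
Addition/subtraction keeps the fewest decimal places: 49.1753 → 4 decimal places, 9.28 → 2 decimal places; limit is 2.
Rounded to 2 decimal places: 39.90 mg.

39.90 mg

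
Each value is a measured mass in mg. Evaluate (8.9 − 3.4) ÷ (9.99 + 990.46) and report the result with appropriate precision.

0.0055

8.9 − 3.4 = 5.5, limited to 1 d.p. → 2 s.f.; 9.99 + 990.46 = 1000.45, limited to 2 d.p. → 6 s.f.
Carrying full precision, 5.5 ÷ 1000.45 = 0.00549752611325…; keep min(2, 6) = 2 s.f.
Rounded to 2 significant figures: 0.0055.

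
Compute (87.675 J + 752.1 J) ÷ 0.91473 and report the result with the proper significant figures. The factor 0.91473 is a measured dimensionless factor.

918.1 J

87.675 J + 752.1 J = 839.775 J; the sum is limited to 1 decimal place (4 s.f.).
Carrying full precision, 839.775 ÷ 0.91473 = 918.057787544… J; 0.91473 has 5 s.f., so the result keeps min(4, 5) = 4 s.f.
Rounded to 4 significant figures: 918.1 J.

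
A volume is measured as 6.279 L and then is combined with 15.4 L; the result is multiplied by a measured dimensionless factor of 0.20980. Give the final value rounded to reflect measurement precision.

6.279 L + 15.4 L = 21.679 L; the sum is limited to 1 decimal place (3 s.f.).
Carrying full precision, 21.679 × 0.20980 = 4.5482542 L; 0.20980 has 5 s.f., so the result keeps min(3, 5) = 3 s.f.
Rounded to 3 significant figures: 4.55 L.

4.55 L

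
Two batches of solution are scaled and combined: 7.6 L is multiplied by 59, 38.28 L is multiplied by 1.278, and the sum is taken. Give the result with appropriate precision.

5.0 × 10^2 L

7.6 × 59 = 448.4 → 4.5 × 10^2 L (2 s.f., last digit at the 10^1 place).
38.28 × 1.278 = 48.92184 → 48.92 L (4 s.f., last digit at the 10^-2 place).
Sum: 497.32184 L; keep the coarser place, 10^1.
Result: 5.0 × 10^2 L.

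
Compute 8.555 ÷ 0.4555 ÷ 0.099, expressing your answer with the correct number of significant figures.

1.9 × 10^2

8.555 ÷ 0.4555 ÷ 0.099 = 189.712714411…
Multiplication/division keeps the fewest significant figures: 8.555 → 4 s.f., 0.4555 → 4 s.f., 0.099 → 2 s.f.; limit is 2.
Rounded to 2 significant figures: 1.9 × 10^2.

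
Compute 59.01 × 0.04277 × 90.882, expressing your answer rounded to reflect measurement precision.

59.01 × 0.04277 × 90.882 = 229.373235491…
Multiplication/division keeps the fewest significant figures: 59.01 → 4 s.f., 0.04277 → 4 s.f., 90.882 → 5 s.f.; limit is 4.
Rounded to 4 significant figures: 229.4.

229.4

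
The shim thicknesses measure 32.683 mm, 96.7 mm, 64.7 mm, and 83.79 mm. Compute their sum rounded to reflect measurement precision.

32.683 mm + 96.7 mm + 64.7 mm + 83.79 mm = 277.873 mm.
Addition/subtraction keeps the fewest decimal places: 32.683 → 3 decimal places, 96.7 → 1 decimal place, 64.7 → 1 decimal place, 83.79 → 2 decimal places; limit is 1.
Rounded to 1 decimal place: 277.9 mm.

277.9 mm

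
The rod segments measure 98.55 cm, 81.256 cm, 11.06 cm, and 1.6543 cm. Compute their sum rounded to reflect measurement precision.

192.52 cm

98.55 cm + 81.256 cm + 11.06 cm + 1.6543 cm = 192.5203 cm.
Addition/subtraction keeps the fewest decimal places: 98.55 → 2 decimal places, 81.256 → 3 decimal places, 11.06 → 2 decimal places, 1.6543 → 4 decimal places; limit is 2.
Rounded to 2 decimal places: 192.52 cm.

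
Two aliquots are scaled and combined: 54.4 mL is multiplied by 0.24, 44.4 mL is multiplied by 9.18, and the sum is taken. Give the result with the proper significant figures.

421 mL

54.4 × 0.24 = 13.056 → 13 mL (2 s.f., last digit at the 10^0 place).
44.4 × 9.18 = 407.592 → 408 mL (3 s.f., last digit at the 10^0 place).
Sum: 420.648 mL; keep the coarser place, 10^0.
Result: 421 mL.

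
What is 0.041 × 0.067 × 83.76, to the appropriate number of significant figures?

0.041 × 0.067 × 83.76 = 0.23008872
Multiplication/division keeps the fewest significant figures: 0.041 → 2 s.f., 0.067 → 2 s.f., 83.76 → 4 s.f.; limit is 2.
Rounded to 2 significant figures: 0.23.

0.23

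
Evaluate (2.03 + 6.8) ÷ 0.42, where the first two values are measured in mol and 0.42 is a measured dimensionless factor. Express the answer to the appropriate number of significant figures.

21 mol

2.03 mol + 6.8 mol = 8.83 mol; the sum is limited to 1 decimal place (2 s.f.).
Carrying full precision, 8.83 ÷ 0.42 = 21.0238095238… mol; 0.42 has 2 s.f., so the result keeps min(2, 2) = 2 s.f.
Rounded to 2 significant figures: 21 mol.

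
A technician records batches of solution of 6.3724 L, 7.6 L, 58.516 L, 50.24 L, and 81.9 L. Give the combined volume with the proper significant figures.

6.3724 L + 7.6 L + 58.516 L + 50.24 L + 81.9 L = 204.6284 L.
Addition/subtraction keeps the fewest decimal places: 6.3724 → 4 decimal places, 7.6 → 1 decimal place, 58.516 → 3 decimal places, 50.24 → 2 decimal places, 81.9 → 1 decimal place; limit is 1.
Rounded to 1 decimal place: 204.6 L.

204.6 L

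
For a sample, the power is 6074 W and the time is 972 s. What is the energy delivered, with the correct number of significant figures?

5.90 × 10^6 J

energy delivered = 6074 W × 972 s = 5903928 J.
6074 has 4 significant figures; 972 has 3.
Division/multiplication keeps the fewest: 3 significant figures.
Rounded: 5.90 × 10^6 J.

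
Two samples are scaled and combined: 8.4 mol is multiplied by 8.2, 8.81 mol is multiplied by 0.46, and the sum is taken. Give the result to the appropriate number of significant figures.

73 mol

8.4 × 8.2 = 68.88 → 69 mol (2 s.f., last digit at the 10^0 place).
8.81 × 0.46 = 4.0526 → 4.1 mol (2 s.f., last digit at the 10^-1 place).
Sum: 72.9326 mol; keep the coarser place, 10^0.
Result: 73 mol.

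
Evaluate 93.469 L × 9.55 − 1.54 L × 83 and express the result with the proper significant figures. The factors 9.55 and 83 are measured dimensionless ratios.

7.6 × 10² L

93.469 × 9.55 = 892.62895 → 893 L (3 s.f., last digit at the 10^0 place).
1.54 × 83 = 127.82 → 1.3 × 10² L (2 s.f., last digit at the 10^1 place).
Difference: 764.80895 L; keep the coarser place, 10^1.
Result: 7.6 × 10² L.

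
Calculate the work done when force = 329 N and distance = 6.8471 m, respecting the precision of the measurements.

2.25 × 10^3 J

work done = 329 N × 6.8471 m = 2252.6959 J.
329 has 3 significant figures; 6.8471 has 5.
Division/multiplication keeps the fewest: 3 significant figures.
Rounded: 2.25 × 10^3 J.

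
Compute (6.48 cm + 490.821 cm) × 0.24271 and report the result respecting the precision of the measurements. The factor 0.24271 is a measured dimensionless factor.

1.2070 × 10² cm

6.48 cm + 490.821 cm = 497.301 cm; the sum is limited to 2 decimal places (5 s.f.).
Carrying full precision, 497.301 × 0.24271 = 120.69992571 cm; 0.24271 has 5 s.f., so the result keeps min(5, 5) = 5 s.f.
Rounded to 5 significant figures: 1.2070 × 10² cm.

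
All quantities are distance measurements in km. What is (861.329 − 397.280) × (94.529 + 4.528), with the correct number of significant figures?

861.329 − 397.280 = 464.049, limited to 3 d.p. → 6 s.f.; 94.529 + 4.528 = 99.057, limited to 3 d.p. → 5 s.f.
Carrying full precision, 464.049 × 99.057 = 45967.301793; keep min(6, 5) = 5 s.f.
Rounded to 5 significant figures: 45967 km².

45967 km²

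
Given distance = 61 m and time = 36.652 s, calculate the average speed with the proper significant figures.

1.7 m/s

average speed = 61 m ÷ 36.652 s = 1.66430208447… m/s.
61 has 2 significant figures; 36.652 has 5.
Division/multiplication keeps the fewest: 2 significant figures.
Rounded: 1.7 m/s.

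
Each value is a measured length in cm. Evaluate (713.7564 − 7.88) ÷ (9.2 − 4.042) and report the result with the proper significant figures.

1.4 × 10^2

713.7564 − 7.88 = 705.8764, limited to 2 d.p. → 5 s.f.; 9.2 − 4.042 = 5.158, limited to 1 d.p. → 2 s.f.
Carrying full precision, 705.8764 ÷ 5.158 = 136.850794882…; keep min(5, 2) = 2 s.f.
Rounded to 2 significant figures: 1.4 × 10^2.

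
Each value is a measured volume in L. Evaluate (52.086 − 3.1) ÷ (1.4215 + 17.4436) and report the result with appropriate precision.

2.60

52.086 − 3.1 = 48.986, limited to 1 d.p. → 3 s.f.; 1.4215 + 17.4436 = 18.8651, limited to 4 d.p. → 6 s.f.
Carrying full precision, 48.986 ÷ 18.8651 = 2.59664671801…; keep min(3, 6) = 3 s.f.
Rounded to 3 significant figures: 2.60.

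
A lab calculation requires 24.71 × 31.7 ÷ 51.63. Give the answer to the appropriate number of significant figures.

24.71 × 31.7 ÷ 51.63 = 15.1715475499…
Multiplication/division keeps the fewest significant figures: 24.71 → 4 s.f., 31.7 → 3 s.f., 51.63 → 4 s.f.; limit is 3.
Rounded to 3 significant figures: 15.2.

15.2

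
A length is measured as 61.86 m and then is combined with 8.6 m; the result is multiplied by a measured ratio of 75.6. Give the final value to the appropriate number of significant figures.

5.33 × 10^3 m

61.86 m + 8.6 m = 70.46 m; the sum is limited to 1 decimal place (3 s.f.).
Carrying full precision, 70.46 × 75.6 = 5326.776 m; 75.6 has 3 s.f., so the result keeps min(3, 3) = 3 s.f.
Rounded to 3 significant figures: 5.33 × 10^3 m.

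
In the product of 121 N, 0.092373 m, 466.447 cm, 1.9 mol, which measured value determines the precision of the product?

121 N → 3 s.f.; 0.092373 m → 5 s.f.; 466.447 cm → 6 s.f.; 1.9 mol → 2 s.f.
The fewest is 2 significant figures, from 1.9 mol.

1.9 mol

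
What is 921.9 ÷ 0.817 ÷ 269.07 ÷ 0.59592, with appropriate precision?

7.04

921.9 ÷ 0.817 ÷ 269.07 ÷ 0.59592 = 7.03733974934…
Multiplication/division keeps the fewest significant figures: 921.9 → 4 s.f., 0.817 → 3 s.f., 269.07 → 5 s.f., 0.59592 → 5 s.f.; limit is 3.
Rounded to 3 significant figures: 7.04.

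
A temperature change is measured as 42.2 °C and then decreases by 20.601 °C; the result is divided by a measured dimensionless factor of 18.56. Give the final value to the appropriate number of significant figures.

42.2 °C − 20.601 °C = 21.599 °C; the difference is limited to 1 decimal place (3 s.f.).
Carrying full precision, 21.599 ÷ 18.56 = 1.16373922414… °C; 18.56 has 4 s.f., so the result keeps min(3, 4) = 3 s.f.
Rounded to 3 significant figures: 1.16 °C.

1.16 °C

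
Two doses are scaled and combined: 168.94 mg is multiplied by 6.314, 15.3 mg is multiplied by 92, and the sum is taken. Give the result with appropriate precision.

2.5 × 10³ mg

168.94 × 6.314 = 1066.68716 → 1067 mg (4 s.f., last digit at the 10^0 place).
15.3 × 92 = 1407.6 → 1.4 × 10³ mg (2 s.f., last digit at the 10^2 place).
Sum: 2474.28716 mg; keep the coarser place, 10^2.
Result: 2.5 × 10³ mg.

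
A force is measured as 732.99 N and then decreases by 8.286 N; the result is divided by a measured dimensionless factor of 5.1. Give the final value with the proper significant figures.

732.99 N − 8.286 N = 724.704 N; the difference is limited to 2 decimal places (5 s.f.).
Carrying full precision, 724.704 ÷ 5.1 = 142.098823529… N; 5.1 has 2 s.f., so the result keeps min(5, 2) = 2 s.f.
Rounded to 2 significant figures: 1.4 × 10^2 N.

1.4 × 10^2 N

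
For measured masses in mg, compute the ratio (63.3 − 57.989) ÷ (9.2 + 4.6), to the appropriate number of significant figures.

63.3 − 57.989 = 5.311, limited to 1 d.p. → 2 s.f.; 9.2 + 4.6 = 13.8, limited to 1 d.p. → 3 s.f.
Carrying full precision, 5.311 ÷ 13.8 = 0.384855072464…; keep min(2, 3) = 2 s.f.
Rounded to 2 significant figures: 0.38.

0.38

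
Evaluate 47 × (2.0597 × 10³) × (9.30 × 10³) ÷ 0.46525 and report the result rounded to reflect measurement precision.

47 × (2.0597 × 10³) × (9.30 × 10³) ÷ 0.46525 = 1.93507763568 × 10^9…
Multiplication/division keeps the fewest significant figures: 47 → 2 s.f., 2.0597 × 10³ → 5 s.f., 9.30 × 10³ → 3 s.f., 0.46525 → 5 s.f.; limit is 2.
Rounded to 2 significant figures: 1.9 × 10⁹.

1.9 × 10⁹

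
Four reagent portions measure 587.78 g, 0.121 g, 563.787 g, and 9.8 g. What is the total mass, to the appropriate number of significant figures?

1161.5 g

587.78 g + 0.121 g + 563.787 g + 9.8 g = 1161.488 g.
Addition/subtraction keeps the fewest decimal places: 587.78 → 2 decimal places, 0.121 → 3 decimal places, 563.787 → 3 decimal places, 9.8 → 1 decimal place; limit is 1.
Rounded to 1 decimal place: 1161.5 g.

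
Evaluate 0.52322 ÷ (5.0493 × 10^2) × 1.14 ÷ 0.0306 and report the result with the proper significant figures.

0.52322 ÷ (5.0493 × 10^2) × 1.14 ÷ 0.0306 = 0.0386043804169…
Multiplication/division keeps the fewest significant figures: 0.52322 → 5 s.f., 5.0493 × 10^2 → 5 s.f., 1.14 → 3 s.f., 0.0306 → 3 s.f.; limit is 3.
Rounded to 3 significant figures: 0.0386.

0.0386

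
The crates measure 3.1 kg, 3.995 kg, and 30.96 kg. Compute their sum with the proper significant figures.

3.1 kg + 3.995 kg + 30.96 kg = 38.055 kg.
Addition/subtraction keeps the fewest decimal places: 3.1 → 1 decimal place, 3.995 → 3 decimal places, 30.96 → 2 decimal places; limit is 1.
Rounded to 1 decimal place: 38.1 kg.

38.1 kg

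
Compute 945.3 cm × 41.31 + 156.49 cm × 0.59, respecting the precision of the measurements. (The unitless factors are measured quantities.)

3.914 × 10^4 cm

945.3 × 41.31 = 39050.343 → 3.905 × 10^4 cm (4 s.f., last digit at the 10^1 place).
156.49 × 0.59 = 92.3291 → 92 cm (2 s.f., last digit at the 10^0 place).
Sum: 39142.6721 cm; keep the coarser place, 10^1.
Result: 3.914 × 10^4 cm.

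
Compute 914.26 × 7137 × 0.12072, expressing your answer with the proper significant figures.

7.877 × 10^5

914.26 × 7137 × 0.12072 = 787706.887406…
Multiplication/division keeps the fewest significant figures: 914.26 → 5 s.f., 7137 → 4 s.f., 0.12072 → 5 s.f.; limit is 4.
Rounded to 4 significant figures: 7.877 × 10^5.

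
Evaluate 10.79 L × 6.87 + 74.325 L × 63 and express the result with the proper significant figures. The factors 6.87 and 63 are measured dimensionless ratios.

4.8 × 10^3 L

10.79 × 6.87 = 74.1273 → 74.1 L (3 s.f., last digit at the 10^-1 place).
74.325 × 63 = 4682.475 → 4.7 × 10^3 L (2 s.f., last digit at the 10^2 place).
Sum: 4756.6023 L; keep the coarser place, 10^2.
Result: 4.8 × 10^3 L.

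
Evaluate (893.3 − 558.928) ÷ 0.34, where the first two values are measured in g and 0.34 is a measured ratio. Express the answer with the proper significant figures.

9.8 × 10² g

893.3 g − 558.928 g = 334.372 g; the difference is limited to 1 decimal place (4 s.f.).
Carrying full precision, 334.372 ÷ 0.34 = 983.447058824… g; 0.34 has 2 s.f., so the result keeps min(4, 2) = 2 s.f.
Rounded to 2 significant figures: 9.8 × 10² g.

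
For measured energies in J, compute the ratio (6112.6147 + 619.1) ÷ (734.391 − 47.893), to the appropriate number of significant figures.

6112.6147 + 619.1 = 6731.7147, limited to 1 d.p. → 5 s.f.; 734.391 − 47.893 = 686.498, limited to 3 d.p. → 6 s.f.
Carrying full precision, 6731.7147 ÷ 686.498 = 9.80587663766…; keep min(5, 6) = 5 s.f.
Rounded to 5 significant figures: 9.8059.

9.8059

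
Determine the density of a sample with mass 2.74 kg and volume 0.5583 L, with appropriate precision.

density = 2.74 kg ÷ 0.5583 L = 4.90775568691… kg/L.
2.74 has 3 significant figures; 0.5583 has 4.
Division/multiplication keeps the fewest: 3 significant figures.
Rounded: 4.91 kg/L.

4.91 kg/L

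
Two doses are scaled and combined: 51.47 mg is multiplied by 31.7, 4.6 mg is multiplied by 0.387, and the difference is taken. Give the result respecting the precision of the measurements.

1.63 × 10^3 mg

51.47 × 31.7 = 1631.599 → 1.63 × 10^3 mg (3 s.f., last digit at the 10^1 place).
4.6 × 0.387 = 1.7802 → 1.8 mg (2 s.f., last digit at the 10^-1 place).
Difference: 1629.8188 mg; keep the coarser place, 10^1.
Result: 1.63 × 10^3 mg.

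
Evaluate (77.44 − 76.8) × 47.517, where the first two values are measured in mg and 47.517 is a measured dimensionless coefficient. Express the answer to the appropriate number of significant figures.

3 × 10^1 mg

77.44 mg − 76.8 mg = 0.64 mg; the difference is limited to 1 decimal place (1 s.f.).
Carrying full precision, 0.64 × 47.517 = 30.41088 mg; 47.517 has 5 s.f., so the result keeps min(1, 5) = 1 s.f.
Rounded to 1 significant figure: 3 × 10^1 mg.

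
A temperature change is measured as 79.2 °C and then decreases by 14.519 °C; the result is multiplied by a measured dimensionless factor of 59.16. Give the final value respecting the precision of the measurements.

79.2 °C − 14.519 °C = 64.681 °C; the difference is limited to 1 decimal place (3 s.f.).
Carrying full precision, 64.681 × 59.16 = 3826.52796 °C; 59.16 has 4 s.f., so the result keeps min(3, 4) = 3 s.f.
Rounded to 3 significant figures: 3.83 × 10³ °C.

3.83 × 10³ °C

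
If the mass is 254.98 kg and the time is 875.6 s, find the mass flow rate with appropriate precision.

mass flow rate = 254.98 kg ÷ 875.6 s = 0.291206030151… kg/s.
254.98 has 5 significant figures; 875.6 has 4.
Division/multiplication keeps the fewest: 4 significant figures.
Rounded: 0.2912 kg/s.

0.2912 kg/s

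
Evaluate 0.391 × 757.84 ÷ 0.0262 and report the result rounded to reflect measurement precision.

1.13 × 10⁴

0.391 × 757.84 ÷ 0.0262 = 11309.7496183…
Multiplication/division keeps the fewest significant figures: 0.391 → 3 s.f., 757.84 → 5 s.f., 0.0262 → 3 s.f.; limit is 3.
Rounded to 3 significant figures: 1.13 × 10⁴.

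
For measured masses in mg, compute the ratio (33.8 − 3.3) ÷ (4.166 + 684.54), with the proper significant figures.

33.8 − 3.3 = 30.5, limited to 1 d.p. → 3 s.f.; 4.166 + 684.54 = 688.706, limited to 2 d.p. → 5 s.f.
Carrying full precision, 30.5 ÷ 688.706 = 0.044285950754…; keep min(3, 5) = 3 s.f.
Rounded to 3 significant figures: 0.0443.

0.0443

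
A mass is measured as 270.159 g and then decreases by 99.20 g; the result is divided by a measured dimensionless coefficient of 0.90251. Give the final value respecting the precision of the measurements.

189.43 g

270.159 g − 99.20 g = 170.959 g; the difference is limited to 2 decimal places (5 s.f.).
Carrying full precision, 170.959 ÷ 0.90251 = 189.426155943… g; 0.90251 has 5 s.f., so the result keeps min(5, 5) = 5 s.f.
Rounded to 5 significant figures: 189.43 g.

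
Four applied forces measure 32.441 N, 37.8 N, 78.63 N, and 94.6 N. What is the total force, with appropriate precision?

32.441 N + 37.8 N + 78.63 N + 94.6 N = 243.471 N.
Addition/subtraction keeps the fewest decimal places: 32.441 → 3 decimal places, 37.8 → 1 decimal place, 78.63 → 2 decimal places, 94.6 → 1 decimal place; limit is 1.
Rounded to 1 decimal place: 243.5 N.

243.5 N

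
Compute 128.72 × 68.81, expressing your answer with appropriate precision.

128.72 × 68.81 = 8857.2232
Multiplication/division keeps the fewest significant figures: 128.72 → 5 s.f., 68.81 → 4 s.f.; limit is 4.
Rounded to 4 significant figures: 8857.

8857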